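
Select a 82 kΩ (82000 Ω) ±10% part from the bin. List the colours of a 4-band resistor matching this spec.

82000 Ω = 82 × 10^3.
8 → grey
2 → red
Multiplier 10^3 → orange.
±10% tolerance → silver.

grey, red, orange, silver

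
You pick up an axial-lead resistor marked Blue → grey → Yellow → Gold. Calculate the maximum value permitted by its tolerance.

714000 Ω

Blue → 6 (first significant figure)
Grey → 8 (second significant figure)
Yellow → ×10^4 multiplier
Gold → ±5% tolerance
68 × 10000 = 680000 Ω
Maximum = 680000 × (1 + 5/100) = 714000 Ω.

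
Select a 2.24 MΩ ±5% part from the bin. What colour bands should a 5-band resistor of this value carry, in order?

2240000 Ω = 224 × 10^4.
2 → red
2 → red
4 → yellow
Multiplier 10^4 → yellow.
±5% tolerance → gold.

red, red, yellow, yellow, gold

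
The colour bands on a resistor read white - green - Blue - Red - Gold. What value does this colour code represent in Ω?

White → 9 (first significant figure)
Green → 5 (second significant figure)
Blue → 6 (third significant figure)
Red → ×10^2 multiplier
956 × 100 = 95600 Ω

95600 Ω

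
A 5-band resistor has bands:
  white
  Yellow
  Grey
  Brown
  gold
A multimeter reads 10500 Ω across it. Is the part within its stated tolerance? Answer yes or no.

no

White → 9 (first significant figure)
Yellow → 4 (second significant figure)
Grey → 8 (third significant figure)
Brown → ×10 multiplier
Gold → ±5% tolerance
948 × 10 = 9480 Ω
Allowed range: 9006 Ω to 9954 Ω.
10500 Ω lies outside that range.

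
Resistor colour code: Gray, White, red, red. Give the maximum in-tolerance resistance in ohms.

Grey → 8 (first significant figure)
White → 9 (second significant figure)
Red → ×10^2 multiplier
Red → ±2% tolerance
89 × 100 = 8900 Ω
Maximum = 8900 × (1 + 2/100) = 9078 Ω.

9078 Ω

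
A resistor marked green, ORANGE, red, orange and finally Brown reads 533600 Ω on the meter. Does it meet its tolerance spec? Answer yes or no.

yes

Green → 5 (first significant figure)
Orange → 3 (second significant figure)
Red → 2 (third significant figure)
Orange → ×10^3 multiplier
Brown → ±1% tolerance
532 × 1000 = 532000 Ω
Allowed range: 526680 Ω to 537320 Ω.
533600 Ω lies inside that range.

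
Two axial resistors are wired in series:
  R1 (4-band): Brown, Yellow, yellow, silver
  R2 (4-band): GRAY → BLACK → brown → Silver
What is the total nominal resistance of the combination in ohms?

140800 Ω

R1: brown, yellow → 14; yellow ×10^4 → 140000 Ω.
R2: grey, black → 80; brown ×10 → 800 Ω.
Series: 140000 + 800 = 140800 Ω.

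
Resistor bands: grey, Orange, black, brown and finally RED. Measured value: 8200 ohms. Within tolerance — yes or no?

yes

Grey → 8 (first significant figure)
Orange → 3 (second significant figure)
Black → 0 (third significant figure)
Brown → ×10 multiplier
Red → ±2% tolerance
830 × 10 = 8300 Ω
Allowed range: 8134 Ω to 8466 Ω.
8200 ohms lies inside that range.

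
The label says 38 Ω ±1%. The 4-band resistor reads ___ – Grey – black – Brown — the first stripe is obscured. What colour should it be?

38 Ω = 38 × 10^0.
The first band gives digit 3 of the significand, and 3 is orange.

orange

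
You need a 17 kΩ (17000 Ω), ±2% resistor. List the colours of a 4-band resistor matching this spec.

17000 Ω = 17 × 10^3.
1 → brown
7 → violet
Multiplier 10^3 → orange.
±2% tolerance → red.

brown, violet, orange, red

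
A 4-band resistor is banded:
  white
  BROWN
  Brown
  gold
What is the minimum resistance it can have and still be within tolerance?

864.5 Ω

White → 9 (first significant figure)
Brown → 1 (second significant figure)
Brown → ×10 multiplier
Gold → ±5% tolerance
91 × 10 = 910 Ω
Minimum = 910 × (1 − 5/100) = 864.5 Ω.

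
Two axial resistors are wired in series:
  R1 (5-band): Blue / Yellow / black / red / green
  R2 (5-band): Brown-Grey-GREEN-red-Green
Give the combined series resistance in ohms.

82500 Ω

R1: blue, yellow, black → 640; red ×10^2 → 64000 Ω.
R2: brown, grey, green → 185; red ×10^2 → 18500 Ω.
Series: 64000 + 18500 = 82500 Ω.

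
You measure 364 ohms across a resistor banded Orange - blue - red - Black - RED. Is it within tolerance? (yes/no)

Orange → 3 (first significant figure)
Blue → 6 (second significant figure)
Red → 2 (third significant figure)
Black → ×1 multiplier
Red → ±2% tolerance
362 × 1 = 362 Ω
Allowed range: 354.76 Ω to 369.24 Ω.
364 ohms lies inside that range.

yes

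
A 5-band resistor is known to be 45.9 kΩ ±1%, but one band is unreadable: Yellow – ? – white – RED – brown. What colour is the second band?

45900 Ω = 459 × 10^2.
The second band gives digit 5 of the significand, and 5 is green.

green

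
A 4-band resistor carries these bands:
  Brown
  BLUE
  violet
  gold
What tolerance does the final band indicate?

The last band, gold, is the tolerance band.
Gold corresponds to ±5%.

±5%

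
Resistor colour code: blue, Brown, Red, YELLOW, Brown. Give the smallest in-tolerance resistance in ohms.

Blue → 6 (first significant figure)
Brown → 1 (second significant figure)
Red → 2 (third significant figure)
Yellow → ×10^4 multiplier
Brown → ±1% tolerance
612 × 10000 = 6120000 Ω
Smallest = 6120000 × (1 − 1/100) = 6058800 Ω.

6058800 Ω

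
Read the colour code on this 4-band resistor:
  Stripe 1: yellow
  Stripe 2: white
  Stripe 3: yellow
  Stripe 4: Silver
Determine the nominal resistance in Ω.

Yellow → 4 (first significant figure)
White → 9 (second significant figure)
Yellow → ×10^4 multiplier
49 × 10000 = 490000 Ω

490000 Ω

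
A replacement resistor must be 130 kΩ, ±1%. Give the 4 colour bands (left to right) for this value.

130000 Ω = 13 × 10^4.
1 → brown
3 → orange
Multiplier 10^4 → yellow.
±1% tolerance → brown.

brown, orange, yellow, brown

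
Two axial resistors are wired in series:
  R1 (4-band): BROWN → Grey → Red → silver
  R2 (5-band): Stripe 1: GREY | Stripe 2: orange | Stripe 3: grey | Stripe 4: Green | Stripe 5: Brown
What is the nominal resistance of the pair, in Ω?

83801800 Ω

R1: brown, grey → 18; red ×10^2 → 1800 Ω.
R2: grey, orange, grey → 838; green ×10^5 → 83800000 Ω.
Series: 1800 + 83800000 = 83801800 Ω.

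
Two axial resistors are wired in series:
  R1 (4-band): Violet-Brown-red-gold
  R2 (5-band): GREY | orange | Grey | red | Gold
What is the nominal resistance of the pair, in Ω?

90900 Ω

R1: violet, brown → 71; red ×10^2 → 7100 Ω.
R2: grey, orange, grey → 838; red ×10^2 → 83800 Ω.
Series: 7100 + 83800 = 90900 Ω.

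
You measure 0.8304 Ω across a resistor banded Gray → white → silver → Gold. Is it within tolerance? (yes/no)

no

Grey → 8 (first significant figure)
White → 9 (second significant figure)
Silver → ×0.01 multiplier
Gold → ±5% tolerance
89 × 0.01 = 0.89 Ω
Allowed range: 0.8455 Ω to 0.9345 Ω.
0.8304 Ω lies outside that range.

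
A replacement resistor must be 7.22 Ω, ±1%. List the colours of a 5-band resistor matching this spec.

violet, red, red, silver, brown

7.22 Ω = 722 × 10^-2.
7 → violet
2 → red
2 → red
Multiplier 10^-2 → silver.
±1% tolerance → brown.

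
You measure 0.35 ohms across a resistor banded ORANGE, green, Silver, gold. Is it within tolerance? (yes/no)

yes

Orange → 3 (first significant figure)
Green → 5 (second significant figure)
Silver → ×0.01 multiplier
Gold → ±5% tolerance
35 × 0.01 = 0.35 Ω
Allowed range: 0.3325 Ω to 0.3675 Ω.
0.35 ohms lies inside that range.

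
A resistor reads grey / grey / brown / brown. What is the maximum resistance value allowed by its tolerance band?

Grey → 8 (first significant figure)
Grey → 8 (second significant figure)
Brown → ×10 multiplier
Brown → ±1% tolerance
88 × 10 = 880 Ω
Maximum = 880 × (1 + 1/100) = 888.8 Ω.

888.8 Ω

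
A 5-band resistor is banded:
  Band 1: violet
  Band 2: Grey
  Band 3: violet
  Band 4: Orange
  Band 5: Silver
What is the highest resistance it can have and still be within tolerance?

Violet → 7 (first significant figure)
Grey → 8 (second significant figure)
Violet → 7 (third significant figure)
Orange → ×10^3 multiplier
Silver → ±10% tolerance
787 × 1000 = 787000 Ω
Highest = 787000 × (1 + 10/100) = 865700 Ω.

865700 Ω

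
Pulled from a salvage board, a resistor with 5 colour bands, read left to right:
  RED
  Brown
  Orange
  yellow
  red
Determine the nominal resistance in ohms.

2130000 Ω

Red → 2 (first significant figure)
Brown → 1 (second significant figure)
Orange → 3 (third significant figure)
Yellow → ×10^4 multiplier
213 × 10000 = 2130000 Ω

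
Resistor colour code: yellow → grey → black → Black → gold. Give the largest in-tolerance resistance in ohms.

504 Ω

Yellow → 4 (first significant figure)
Grey → 8 (second significant figure)
Black → 0 (third significant figure)
Black → ×1 multiplier
Gold → ±5% tolerance
480 × 1 = 480 Ω
Largest = 480 × (1 + 5/100) = 504 Ω.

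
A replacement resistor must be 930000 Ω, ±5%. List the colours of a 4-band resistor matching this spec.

white, orange, yellow, gold

930000 Ω = 93 × 10^4.
9 → white
3 → orange
Multiplier 10^4 → yellow.
±5% tolerance → gold.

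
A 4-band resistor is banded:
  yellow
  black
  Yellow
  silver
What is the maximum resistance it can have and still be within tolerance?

Yellow → 4 (first significant figure)
Black → 0 (second significant figure)
Yellow → ×10^4 multiplier
Silver → ±10% tolerance
40 × 10000 = 400000 Ω
Maximum = 400000 × (1 + 10/100) = 440000 Ω.

440000 Ω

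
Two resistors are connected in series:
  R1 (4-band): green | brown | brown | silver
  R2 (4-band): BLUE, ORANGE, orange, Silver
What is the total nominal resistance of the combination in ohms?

R1: green, brown → 51; brown ×10 → 510 Ω.
R2: blue, orange → 63; orange ×10^3 → 63000 Ω.
Series: 510 + 63000 = 63510 Ω.

63510 Ω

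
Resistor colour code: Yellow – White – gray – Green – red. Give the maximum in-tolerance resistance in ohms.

50796000 Ω

Yellow → 4 (first significant figure)
White → 9 (second significant figure)
Grey → 8 (third significant figure)
Green → ×10^5 multiplier
Red → ±2% tolerance
498 × 100000 = 49800000 Ω
Maximum = 49800000 × (1 + 2/100) = 50796000 Ω.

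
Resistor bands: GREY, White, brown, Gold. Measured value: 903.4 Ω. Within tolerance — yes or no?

yes

Grey → 8 (first significant figure)
White → 9 (second significant figure)
Brown → ×10 multiplier
Gold → ±5% tolerance
89 × 10 = 890 Ω
Allowed range: 845.5 Ω to 934.5 Ω.
903.4 Ω lies inside that range.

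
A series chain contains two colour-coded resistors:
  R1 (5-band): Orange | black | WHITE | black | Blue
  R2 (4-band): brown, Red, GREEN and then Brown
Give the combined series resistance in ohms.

R1: orange, black, white → 309; black ×1 → 309 Ω.
R2: brown, red → 12; green ×10^5 → 1200000 Ω.
Series: 309 + 1200000 = 1200309 Ω.

1200309 Ω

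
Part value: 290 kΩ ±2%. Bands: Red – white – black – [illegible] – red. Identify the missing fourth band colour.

290000 Ω = 290 × 10^3.
The fourth band is the multiplier, 10^3, which is orange.

orange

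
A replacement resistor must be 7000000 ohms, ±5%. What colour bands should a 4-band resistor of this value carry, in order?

7000000 Ω = 70 × 10^5.
7 → violet
0 → black
Multiplier 10^5 → green.
±5% tolerance → gold.

violet, black, green, gold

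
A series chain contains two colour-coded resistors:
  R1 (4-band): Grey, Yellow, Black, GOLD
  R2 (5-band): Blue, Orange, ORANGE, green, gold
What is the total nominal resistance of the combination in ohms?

R1: grey, yellow → 84; black ×1 → 84 Ω.
R2: blue, orange, orange → 633; green ×10^5 → 63300000 Ω.
Series: 84 + 63300000 = 63300084 Ω.

63300084 Ω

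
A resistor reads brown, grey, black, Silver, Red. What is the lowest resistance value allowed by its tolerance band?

1.764 Ω

Brown → 1 (first significant figure)
Grey → 8 (second significant figure)
Black → 0 (third significant figure)
Silver → ×0.01 multiplier
Red → ±2% tolerance
180 × 0.01 = 1.8 Ω
Lowest = 1.8 × (1 − 2/100) = 1.764 Ω.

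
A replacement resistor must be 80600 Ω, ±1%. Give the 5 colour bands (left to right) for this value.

80600 Ω = 806 × 10^2.
8 → grey
0 → black
6 → blue
Multiplier 10^2 → red.
±1% tolerance → brown.

grey, black, blue, red, brown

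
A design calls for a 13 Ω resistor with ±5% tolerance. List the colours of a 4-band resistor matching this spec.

brown, orange, black, gold

13 Ω = 13 × 10^0.
1 → brown
3 → orange
Multiplier 10^0 → black.
±5% tolerance → gold.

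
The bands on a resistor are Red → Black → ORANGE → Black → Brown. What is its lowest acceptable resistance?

200.97 Ω

Red → 2 (first significant figure)
Black → 0 (second significant figure)
Orange → 3 (third significant figure)
Black → ×1 multiplier
Brown → ±1% tolerance
203 × 1 = 203 Ω
Lowest = 203 × (1 − 1/100) = 200.97 Ω.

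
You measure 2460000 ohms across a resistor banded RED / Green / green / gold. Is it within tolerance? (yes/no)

yes

Red → 2 (first significant figure)
Green → 5 (second significant figure)
Green → ×10^5 multiplier
Gold → ±5% tolerance
25 × 100000 = 2500000 Ω
Allowed range: 2375000 Ω to 2625000 Ω.
2460000 ohms lies inside that range.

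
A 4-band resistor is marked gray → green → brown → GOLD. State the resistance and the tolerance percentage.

Grey → 8 (first significant figure)
Green → 5 (second significant figure)
Brown → ×10 multiplier
Gold → ±5% tolerance
85 × 10 = 850 Ω

850 Ω ±5%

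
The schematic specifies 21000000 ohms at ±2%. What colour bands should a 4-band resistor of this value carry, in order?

red, brown, blue, red

21000000 Ω = 21 × 10^6.
2 → red
1 → brown
Multiplier 10^6 → blue.
±2% tolerance → red.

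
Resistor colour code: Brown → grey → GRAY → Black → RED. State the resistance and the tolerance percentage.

Brown → 1 (first significant figure)
Grey → 8 (second significant figure)
Grey → 8 (third significant figure)
Black → ×1 multiplier
Red → ±2% tolerance
188 × 1 = 188 Ω

188 Ω ±2%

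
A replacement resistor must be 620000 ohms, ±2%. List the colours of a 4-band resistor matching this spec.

blue, red, yellow, red

620000 Ω = 62 × 10^4.
6 → blue
2 → red
Multiplier 10^4 → yellow.
±2% tolerance → red.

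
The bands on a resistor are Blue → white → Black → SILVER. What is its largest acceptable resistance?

Blue → 6 (first significant figure)
White → 9 (second significant figure)
Black → ×1 multiplier
Silver → ±10% tolerance
69 × 1 = 69 Ω
Largest = 69 × (1 + 10/100) = 75.9 Ω.

75.9 Ω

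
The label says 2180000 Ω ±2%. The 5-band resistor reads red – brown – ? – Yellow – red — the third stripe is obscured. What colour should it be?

grey

2180000 Ω = 218 × 10^4.
The third band gives digit 8 of the significand, and 8 is grey.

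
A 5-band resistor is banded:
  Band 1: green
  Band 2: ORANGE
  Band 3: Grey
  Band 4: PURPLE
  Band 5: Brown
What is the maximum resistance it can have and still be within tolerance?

Green → 5 (first significant figure)
Orange → 3 (second significant figure)
Grey → 8 (third significant figure)
Violet → ×10^7 multiplier
Brown → ±1% tolerance
538 × 10000000 = 5380000000 Ω
Maximum = 5380000000 × (1 + 1/100) = 5433800000 Ω.

5433800000 Ω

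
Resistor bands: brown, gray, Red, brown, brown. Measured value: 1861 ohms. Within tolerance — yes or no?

no

Brown → 1 (first significant figure)
Grey → 8 (second significant figure)
Red → 2 (third significant figure)
Brown → ×10 multiplier
Brown → ±1% tolerance
182 × 10 = 1820 Ω
Allowed range: 1801.8 Ω to 1838.2 Ω.
1861 ohms lies outside that range.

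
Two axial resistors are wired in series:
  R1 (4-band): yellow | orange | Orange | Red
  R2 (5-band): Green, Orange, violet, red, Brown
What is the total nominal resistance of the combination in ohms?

96700 Ω

R1: yellow, orange → 43; orange ×10^3 → 43000 Ω.
R2: green, orange, violet → 537; red ×10^2 → 53700 Ω.
Series: 43000 + 53700 = 96700 Ω.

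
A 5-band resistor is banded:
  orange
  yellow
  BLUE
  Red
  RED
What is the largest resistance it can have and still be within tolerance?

35292 Ω

Orange → 3 (first significant figure)
Yellow → 4 (second significant figure)
Blue → 6 (third significant figure)
Red → ×10^2 multiplier
Red → ±2% tolerance
346 × 100 = 34600 Ω
Largest = 34600 × (1 + 2/100) = 35292 Ω.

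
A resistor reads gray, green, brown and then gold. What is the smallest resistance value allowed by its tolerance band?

Grey → 8 (first significant figure)
Green → 5 (second significant figure)
Brown → ×10 multiplier
Gold → ±5% tolerance
85 × 10 = 850 Ω
Smallest = 850 × (1 − 5/100) = 807.5 Ω.

807.5 Ω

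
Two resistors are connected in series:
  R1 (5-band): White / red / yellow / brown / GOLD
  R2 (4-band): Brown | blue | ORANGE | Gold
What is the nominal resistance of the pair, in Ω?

25240 Ω

R1: white, red, yellow → 924; brown ×10 → 9240 Ω.
R2: brown, blue → 16; orange ×10^3 → 16000 Ω.
Series: 9240 + 16000 = 25240 Ω.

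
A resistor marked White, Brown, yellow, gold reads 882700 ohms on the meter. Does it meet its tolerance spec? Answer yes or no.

White → 9 (first significant figure)
Brown → 1 (second significant figure)
Yellow → ×10^4 multiplier
Gold → ±5% tolerance
91 × 10000 = 910000 Ω
Allowed range: 864500 Ω to 955500 Ω.
882700 ohms lies inside that range.

yes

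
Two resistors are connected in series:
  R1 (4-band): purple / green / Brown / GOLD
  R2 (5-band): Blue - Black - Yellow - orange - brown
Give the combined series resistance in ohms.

R1: violet, green → 75; brown ×10 → 750 Ω.
R2: blue, black, yellow → 604; orange ×10^3 → 604000 Ω.
Series: 750 + 604000 = 604750 Ω.

604750 Ω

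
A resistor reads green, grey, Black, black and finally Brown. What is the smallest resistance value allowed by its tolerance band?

Green → 5 (first significant figure)
Grey → 8 (second significant figure)
Black → 0 (third significant figure)
Black → ×1 multiplier
Brown → ±1% tolerance
580 × 1 = 580 Ω
Smallest = 580 × (1 − 1/100) = 574.2 Ω.

574.2 Ω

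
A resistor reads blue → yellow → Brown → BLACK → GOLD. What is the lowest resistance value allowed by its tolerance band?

608.95 Ω

Blue → 6 (first significant figure)
Yellow → 4 (second significant figure)
Brown → 1 (third significant figure)
Black → ×1 multiplier
Gold → ±5% tolerance
641 × 1 = 641 Ω
Lowest = 641 × (1 − 5/100) = 608.95 Ω.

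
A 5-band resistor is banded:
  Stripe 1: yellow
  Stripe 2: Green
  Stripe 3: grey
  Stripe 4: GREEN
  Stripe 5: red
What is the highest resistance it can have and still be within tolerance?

Yellow → 4 (first significant figure)
Green → 5 (second significant figure)
Grey → 8 (third significant figure)
Green → ×10^5 multiplier
Red → ±2% tolerance
458 × 100000 = 45800000 Ω
Highest = 45800000 × (1 + 2/100) = 46716000 Ω.

46716000 Ω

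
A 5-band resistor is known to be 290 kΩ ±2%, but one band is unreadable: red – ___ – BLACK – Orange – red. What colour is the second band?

290000 Ω = 290 × 10^3.
The second band gives digit 9 of the significand, and 9 is white.

white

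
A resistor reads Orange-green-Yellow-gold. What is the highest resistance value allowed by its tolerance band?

367500 Ω

Orange → 3 (first significant figure)
Green → 5 (second significant figure)
Yellow → ×10^4 multiplier
Gold → ±5% tolerance
35 × 10000 = 350000 Ω
Highest = 350000 × (1 + 5/100) = 367500 Ω.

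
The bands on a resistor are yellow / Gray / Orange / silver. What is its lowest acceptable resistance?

Yellow → 4 (first significant figure)
Grey → 8 (second significant figure)
Orange → ×10^3 multiplier
Silver → ±10% tolerance
48 × 1000 = 48000 Ω
Lowest = 48000 × (1 − 10/100) = 43200 Ω.

43200 Ω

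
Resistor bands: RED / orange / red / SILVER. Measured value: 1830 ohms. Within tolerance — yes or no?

no

Red → 2 (first significant figure)
Orange → 3 (second significant figure)
Red → ×10^2 multiplier
Silver → ±10% tolerance
23 × 100 = 2300 Ω
Allowed range: 2070 Ω to 2530 Ω.
1830 ohms lies outside that range.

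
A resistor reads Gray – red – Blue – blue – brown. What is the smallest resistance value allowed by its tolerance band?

Grey → 8 (first significant figure)
Red → 2 (second significant figure)
Blue → 6 (third significant figure)
Blue → ×10^6 multiplier
Brown → ±1% tolerance
826 × 1000000 = 826000000 Ω
Smallest = 826000000 × (1 − 1/100) = 817740000 Ω.

817740000 Ω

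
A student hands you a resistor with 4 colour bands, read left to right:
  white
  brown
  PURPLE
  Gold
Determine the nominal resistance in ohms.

910000000 Ω

White → 9 (first significant figure)
Brown → 1 (second significant figure)
Violet → ×10^7 multiplier
91 × 10000000 = 910000000 Ω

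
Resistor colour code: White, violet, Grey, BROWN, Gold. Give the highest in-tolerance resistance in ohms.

White → 9 (first significant figure)
Violet → 7 (second significant figure)
Grey → 8 (third significant figure)
Brown → ×10 multiplier
Gold → ±5% tolerance
978 × 10 = 9780 Ω
Highest = 9780 × (1 + 5/100) = 10269 Ω.

10269 Ω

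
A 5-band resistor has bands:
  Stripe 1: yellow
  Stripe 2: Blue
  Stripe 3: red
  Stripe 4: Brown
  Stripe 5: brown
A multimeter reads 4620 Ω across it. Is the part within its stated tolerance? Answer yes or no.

yes

Yellow → 4 (first significant figure)
Blue → 6 (second significant figure)
Red → 2 (third significant figure)
Brown → ×10 multiplier
Brown → ±1% tolerance
462 × 10 = 4620 Ω
Allowed range: 4573.8 Ω to 4666.2 Ω.
4620 Ω lies inside that range.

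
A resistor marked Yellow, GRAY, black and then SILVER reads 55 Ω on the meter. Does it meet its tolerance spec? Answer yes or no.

no

Yellow → 4 (first significant figure)
Grey → 8 (second significant figure)
Black → ×1 multiplier
Silver → ±10% tolerance
48 × 1 = 48 Ω
Allowed range: 43.2 Ω to 52.8 Ω.
55 Ω lies outside that range.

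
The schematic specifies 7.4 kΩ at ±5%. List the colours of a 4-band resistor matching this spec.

7400 Ω = 74 × 10^2.
7 → violet
4 → yellow
Multiplier 10^2 → red.
±5% tolerance → gold.

violet, yellow, red, gold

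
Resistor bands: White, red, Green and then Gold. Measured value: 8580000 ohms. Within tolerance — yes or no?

no

White → 9 (first significant figure)
Red → 2 (second significant figure)
Green → ×10^5 multiplier
Gold → ±5% tolerance
92 × 100000 = 9200000 Ω
Allowed range: 8740000 Ω to 9660000 Ω.
8580000 ohms lies outside that range.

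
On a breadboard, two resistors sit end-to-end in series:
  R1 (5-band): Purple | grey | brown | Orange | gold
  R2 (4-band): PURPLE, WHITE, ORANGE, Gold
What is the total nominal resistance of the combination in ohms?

860000 Ω

R1: violet, grey, brown → 781; orange ×10^3 → 781000 Ω.
R2: violet, white → 79; orange ×10^3 → 79000 Ω.
Series: 781000 + 79000 = 860000 Ω.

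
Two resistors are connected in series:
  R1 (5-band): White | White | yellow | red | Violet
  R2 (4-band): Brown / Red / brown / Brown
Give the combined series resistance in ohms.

R1: white, white, yellow → 994; red ×10^2 → 99400 Ω.
R2: brown, red → 12; brown ×10 → 120 Ω.
Series: 99400 + 120 = 99520 Ω.

99520 Ω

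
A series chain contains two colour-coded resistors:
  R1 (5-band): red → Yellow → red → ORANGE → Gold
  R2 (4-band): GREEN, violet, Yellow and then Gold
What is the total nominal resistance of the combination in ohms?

R1: red, yellow, red → 242; orange ×10^3 → 242000 Ω.
R2: green, violet → 57; yellow ×10^4 → 570000 Ω.
Series: 242000 + 570000 = 812000 Ω.

812000 Ω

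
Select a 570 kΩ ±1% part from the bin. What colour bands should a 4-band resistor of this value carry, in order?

570000 Ω = 57 × 10^4.
5 → green
7 → violet
Multiplier 10^4 → yellow.
±1% tolerance → brown.

green, violet, yellow, brown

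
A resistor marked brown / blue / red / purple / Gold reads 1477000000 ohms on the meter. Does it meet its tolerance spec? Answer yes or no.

Brown → 1 (first significant figure)
Blue → 6 (second significant figure)
Red → 2 (third significant figure)
Violet → ×10^7 multiplier
Gold → ±5% tolerance
162 × 10000000 = 1620000000 Ω
Allowed range: 1539000000 Ω to 1701000000 Ω.
1477000000 ohms lies outside that range.

no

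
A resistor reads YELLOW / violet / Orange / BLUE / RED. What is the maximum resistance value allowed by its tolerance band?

482460000 Ω

Yellow → 4 (first significant figure)
Violet → 7 (second significant figure)
Orange → 3 (third significant figure)
Blue → ×10^6 multiplier
Red → ±2% tolerance
473 × 1000000 = 473000000 Ω
Maximum = 473000000 × (1 + 2/100) = 482460000 Ω.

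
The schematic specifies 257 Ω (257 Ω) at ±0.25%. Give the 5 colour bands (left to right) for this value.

257 Ω = 257 × 10^0.
2 → red
5 → green
7 → violet
Multiplier 10^0 → black.
±0.25% tolerance → blue.

red, green, violet, black, blue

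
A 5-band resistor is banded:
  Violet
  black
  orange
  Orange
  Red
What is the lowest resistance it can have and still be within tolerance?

Violet → 7 (first significant figure)
Black → 0 (second significant figure)
Orange → 3 (third significant figure)
Orange → ×10^3 multiplier
Red → ±2% tolerance
703 × 1000 = 703000 Ω
Lowest = 703000 × (1 − 2/100) = 688940 Ω.

688940 Ω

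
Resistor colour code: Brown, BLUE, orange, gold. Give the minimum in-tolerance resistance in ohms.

Brown → 1 (first significant figure)
Blue → 6 (second significant figure)
Orange → ×10^3 multiplier
Gold → ±5% tolerance
16 × 1000 = 16000 Ω
Minimum = 16000 × (1 − 5/100) = 15200 Ω.

15200 Ω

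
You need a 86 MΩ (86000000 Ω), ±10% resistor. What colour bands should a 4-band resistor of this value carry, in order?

grey, blue, blue, silver

86000000 Ω = 86 × 10^6.
8 → grey
6 → blue
Multiplier 10^6 → blue.
±10% tolerance → silver.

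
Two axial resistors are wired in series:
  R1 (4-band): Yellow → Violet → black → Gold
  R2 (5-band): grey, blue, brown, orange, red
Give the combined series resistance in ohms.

R1: yellow, violet → 47; black ×1 → 47 Ω.
R2: grey, blue, brown → 861; orange ×10^3 → 861000 Ω.
Series: 47 + 861000 = 861047 Ω.

861047 Ω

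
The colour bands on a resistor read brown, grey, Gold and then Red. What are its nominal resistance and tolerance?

Brown → 1 (first significant figure)
Grey → 8 (second significant figure)
Gold → ×0.1 multiplier
Red → ±2% tolerance
18 × 0.1 = 1.8 Ω

1.8 Ω ±2%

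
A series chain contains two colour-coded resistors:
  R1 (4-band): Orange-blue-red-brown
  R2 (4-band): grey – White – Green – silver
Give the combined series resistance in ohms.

8903600 Ω

R1: orange, blue → 36; red ×10^2 → 3600 Ω.
R2: grey, white → 89; green ×10^5 → 8900000 Ω.
Series: 3600 + 8900000 = 8903600 Ω.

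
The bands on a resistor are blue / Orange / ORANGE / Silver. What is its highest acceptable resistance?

69300 Ω

Blue → 6 (first significant figure)
Orange → 3 (second significant figure)
Orange → ×10^3 multiplier
Silver → ±10% tolerance
63 × 1000 = 63000 Ω
Highest = 63000 × (1 + 10/100) = 69300 Ω.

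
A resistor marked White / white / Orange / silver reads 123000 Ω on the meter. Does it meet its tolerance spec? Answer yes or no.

no

White → 9 (first significant figure)
White → 9 (second significant figure)
Orange → ×10^3 multiplier
Silver → ±10% tolerance
99 × 1000 = 99000 Ω
Allowed range: 89100 Ω to 108900 Ω.
123000 Ω lies outside that range.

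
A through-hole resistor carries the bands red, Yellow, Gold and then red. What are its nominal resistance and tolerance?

Red → 2 (first significant figure)
Yellow → 4 (second significant figure)
Gold → ×0.1 multiplier
Red → ±2% tolerance
24 × 0.1 = 2.4 Ω

2.4 Ω ±2%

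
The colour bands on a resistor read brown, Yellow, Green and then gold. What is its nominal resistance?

1400000 Ω

Brown → 1 (first significant figure)
Yellow → 4 (second significant figure)
Green → ×10^5 multiplier
14 × 100000 = 1400000 Ω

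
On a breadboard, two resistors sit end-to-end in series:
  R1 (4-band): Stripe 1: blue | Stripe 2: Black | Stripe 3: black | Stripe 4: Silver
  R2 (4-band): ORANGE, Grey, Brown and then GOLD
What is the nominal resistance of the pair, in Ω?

R1: blue, black → 60; black ×1 → 60 Ω.
R2: orange, grey → 38; brown ×10 → 380 Ω.
Series: 60 + 380 = 440 Ω.

440 Ω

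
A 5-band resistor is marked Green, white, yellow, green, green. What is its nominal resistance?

Green → 5 (first significant figure)
White → 9 (second significant figure)
Yellow → 4 (third significant figure)
Green → ×10^5 multiplier
594 × 100000 = 59400000 Ω

59400000 Ω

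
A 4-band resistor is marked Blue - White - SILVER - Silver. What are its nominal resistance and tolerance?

0.69 Ω ±10%

Blue → 6 (first significant figure)
White → 9 (second significant figure)
Silver → ×0.01 multiplier
Silver → ±10% tolerance
69 × 0.01 = 0.69 Ω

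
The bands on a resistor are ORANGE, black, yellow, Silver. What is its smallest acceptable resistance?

Orange → 3 (first significant figure)
Black → 0 (second significant figure)
Yellow → ×10^4 multiplier
Silver → ±10% tolerance
30 × 10000 = 300000 Ω
Smallest = 300000 × (1 − 10/100) = 270000 Ω.

270000 Ω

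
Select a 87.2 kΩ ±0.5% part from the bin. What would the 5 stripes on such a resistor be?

grey, violet, red, red, green

87200 Ω = 872 × 10^2.
8 → grey
7 → violet
2 → red
Multiplier 10^2 → red.
±0.5% tolerance → green.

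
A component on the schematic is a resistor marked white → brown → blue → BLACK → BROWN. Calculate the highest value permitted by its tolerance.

925.16 Ω

White → 9 (first significant figure)
Brown → 1 (second significant figure)
Blue → 6 (third significant figure)
Black → ×1 multiplier
Brown → ±1% tolerance
916 × 1 = 916 Ω
Highest = 916 × (1 + 1/100) = 925.16 Ω.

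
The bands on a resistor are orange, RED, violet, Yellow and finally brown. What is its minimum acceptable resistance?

Orange → 3 (first significant figure)
Red → 2 (second significant figure)
Violet → 7 (third significant figure)
Yellow → ×10^4 multiplier
Brown → ±1% tolerance
327 × 10000 = 3270000 Ω
Minimum = 3270000 × (1 − 1/100) = 3237300 Ω.

3237300 Ω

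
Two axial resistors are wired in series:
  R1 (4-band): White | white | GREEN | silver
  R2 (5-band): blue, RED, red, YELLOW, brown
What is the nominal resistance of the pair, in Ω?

R1: white, white → 99; green ×10^5 → 9900000 Ω.
R2: blue, red, red → 622; yellow ×10^4 → 6220000 Ω.
Series: 9900000 + 6220000 = 16120000 Ω.

16120000 Ω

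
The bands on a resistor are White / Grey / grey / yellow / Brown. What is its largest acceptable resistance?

White → 9 (first significant figure)
Grey → 8 (second significant figure)
Grey → 8 (third significant figure)
Yellow → ×10^4 multiplier
Brown → ±1% tolerance
988 × 10000 = 9880000 Ω
Largest = 9880000 × (1 + 1/100) = 9978800 Ω.

9978800 Ω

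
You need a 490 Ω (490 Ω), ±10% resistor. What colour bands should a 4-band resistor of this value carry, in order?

yellow, white, brown, silver

490 Ω = 49 × 10^1.
4 → yellow
9 → white
Multiplier 10^1 → brown.
±10% tolerance → silver.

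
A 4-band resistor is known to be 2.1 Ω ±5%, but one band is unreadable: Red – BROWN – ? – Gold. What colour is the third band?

gold

2.1 Ω = 21 × 10^-1.
The third band is the multiplier, 10^-1, which is gold.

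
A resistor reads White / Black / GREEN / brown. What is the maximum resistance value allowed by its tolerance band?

White → 9 (first significant figure)
Black → 0 (second significant figure)
Green → ×10^5 multiplier
Brown → ±1% tolerance
90 × 100000 = 9000000 Ω
Maximum = 9000000 × (1 + 1/100) = 9090000 Ω.

9090000 Ω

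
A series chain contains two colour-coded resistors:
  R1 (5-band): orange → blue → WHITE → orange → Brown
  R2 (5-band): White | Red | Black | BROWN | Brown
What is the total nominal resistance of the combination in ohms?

R1: orange, blue, white → 369; orange ×10^3 → 369000 Ω.
R2: white, red, black → 920; brown ×10 → 9200 Ω.
Series: 369000 + 9200 = 378200 Ω.

378200 Ω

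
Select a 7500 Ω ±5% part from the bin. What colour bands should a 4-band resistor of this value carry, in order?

7500 Ω = 75 × 10^2.
7 → violet
5 → green
Multiplier 10^2 → red.
±5% tolerance → gold.

violet, green, red, gold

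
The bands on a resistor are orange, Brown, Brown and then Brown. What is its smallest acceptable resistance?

Orange → 3 (first significant figure)
Brown → 1 (second significant figure)
Brown → ×10 multiplier
Brown → ±1% tolerance
31 × 10 = 310 Ω
Smallest = 310 × (1 − 1/100) = 306.9 Ω.

306.9 Ω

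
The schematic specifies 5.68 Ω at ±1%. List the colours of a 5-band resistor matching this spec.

5.68 Ω = 568 × 10^-2.
5 → green
6 → blue
8 → grey
Multiplier 10^-2 → silver.
±1% tolerance → brown.

green, blue, grey, silver, brown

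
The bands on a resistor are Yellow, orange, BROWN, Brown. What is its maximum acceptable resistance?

434.3 Ω

Yellow → 4 (first significant figure)
Orange → 3 (second significant figure)
Brown → ×10 multiplier
Brown → ±1% tolerance
43 × 10 = 430 Ω
Maximum = 430 × (1 + 1/100) = 434.3 Ω.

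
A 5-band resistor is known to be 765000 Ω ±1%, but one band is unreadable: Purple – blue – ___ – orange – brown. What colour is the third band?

green

765000 Ω = 765 × 10^3.
The third band gives digit 5 of the significand, and 5 is green.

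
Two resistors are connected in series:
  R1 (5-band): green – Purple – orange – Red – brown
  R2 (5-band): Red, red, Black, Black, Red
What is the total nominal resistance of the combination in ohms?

R1: green, violet, orange → 573; red ×10^2 → 57300 Ω.
R2: red, red, black → 220; black ×1 → 220 Ω.
Series: 57300 + 220 = 57520 Ω.

57520 Ω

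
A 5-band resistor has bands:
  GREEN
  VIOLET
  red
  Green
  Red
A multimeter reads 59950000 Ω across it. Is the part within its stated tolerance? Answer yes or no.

Green → 5 (first significant figure)
Violet → 7 (second significant figure)
Red → 2 (third significant figure)
Green → ×10^5 multiplier
Red → ±2% tolerance
572 × 100000 = 57200000 Ω
Allowed range: 56056000 Ω to 58344000 Ω.
59950000 Ω lies outside that range.

no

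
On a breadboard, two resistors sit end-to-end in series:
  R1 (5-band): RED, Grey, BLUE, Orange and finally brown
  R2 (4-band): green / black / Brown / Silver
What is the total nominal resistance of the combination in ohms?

R1: red, grey, blue → 286; orange ×10^3 → 286000 Ω.
R2: green, black → 50; brown ×10 → 500 Ω.
Series: 286000 + 500 = 286500 Ω.

286500 Ω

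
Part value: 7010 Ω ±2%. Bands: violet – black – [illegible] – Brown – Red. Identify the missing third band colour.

7010 Ω = 701 × 10^1.
The third band gives digit 1 of the significand, and 1 is brown.

brown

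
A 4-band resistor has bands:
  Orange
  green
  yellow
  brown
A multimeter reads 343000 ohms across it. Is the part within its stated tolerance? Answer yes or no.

no

Orange → 3 (first significant figure)
Green → 5 (second significant figure)
Yellow → ×10^4 multiplier
Brown → ±1% tolerance
35 × 10000 = 350000 Ω
Allowed range: 346500 Ω to 353500 Ω.
343000 ohms lies outside that range.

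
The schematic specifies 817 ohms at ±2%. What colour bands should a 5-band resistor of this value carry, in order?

817 Ω = 817 × 10^0.
8 → grey
1 → brown
7 → violet
Multiplier 10^0 → black.
±2% tolerance → red.

grey, brown, violet, black, red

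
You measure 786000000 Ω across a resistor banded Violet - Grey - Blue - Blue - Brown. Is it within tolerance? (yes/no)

yes

Violet → 7 (first significant figure)
Grey → 8 (second significant figure)
Blue → 6 (third significant figure)
Blue → ×10^6 multiplier
Brown → ±1% tolerance
786 × 1000000 = 786000000 Ω
Allowed range: 778140000 Ω to 793860000 Ω.
786000000 Ω lies inside that range.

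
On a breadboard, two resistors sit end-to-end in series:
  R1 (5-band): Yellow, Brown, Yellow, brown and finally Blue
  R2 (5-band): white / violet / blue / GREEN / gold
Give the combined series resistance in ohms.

R1: yellow, brown, yellow → 414; brown ×10 → 4140 Ω.
R2: white, violet, blue → 976; green ×10^5 → 97600000 Ω.
Series: 4140 + 97600000 = 97604140 Ω.

97604140 Ω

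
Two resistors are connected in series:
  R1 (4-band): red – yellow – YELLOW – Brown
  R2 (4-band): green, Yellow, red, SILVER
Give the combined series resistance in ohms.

245400 Ω

R1: red, yellow → 24; yellow ×10^4 → 240000 Ω.
R2: green, yellow → 54; red ×10^2 → 5400 Ω.
Series: 240000 + 5400 = 245400 Ω.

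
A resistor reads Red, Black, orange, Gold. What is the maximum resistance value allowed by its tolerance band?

21000 Ω

Red → 2 (first significant figure)
Black → 0 (second significant figure)
Orange → ×10^3 multiplier
Gold → ±5% tolerance
20 × 1000 = 20000 Ω
Maximum = 20000 × (1 + 5/100) = 21000 Ω.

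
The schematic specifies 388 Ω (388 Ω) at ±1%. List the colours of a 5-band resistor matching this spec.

orange, grey, grey, black, brown

388 Ω = 388 × 10^0.
3 → orange
8 → grey
8 → grey
Multiplier 10^0 → black.
±1% tolerance → brown.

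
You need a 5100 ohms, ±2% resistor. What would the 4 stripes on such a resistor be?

green, brown, red, red

5100 Ω = 51 × 10^2.
5 → green
1 → brown
Multiplier 10^2 → red.
±2% tolerance → red.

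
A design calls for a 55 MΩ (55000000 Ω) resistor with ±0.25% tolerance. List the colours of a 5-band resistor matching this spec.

green, green, black, green, blue

55000000 Ω = 550 × 10^5.
5 → green
5 → green
0 → black
Multiplier 10^5 → green.
±0.25% tolerance → blue.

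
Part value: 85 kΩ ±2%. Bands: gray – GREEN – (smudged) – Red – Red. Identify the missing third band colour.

black

85000 Ω = 850 × 10^2.
The third band gives digit 0 of the significand, and 0 is black.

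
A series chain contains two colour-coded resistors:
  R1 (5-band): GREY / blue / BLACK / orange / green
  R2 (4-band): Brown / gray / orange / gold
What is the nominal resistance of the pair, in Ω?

878000 Ω

R1: grey, blue, black → 860; orange ×10^3 → 860000 Ω.
R2: brown, grey → 18; orange ×10^3 → 18000 Ω.
Series: 860000 + 18000 = 878000 Ω.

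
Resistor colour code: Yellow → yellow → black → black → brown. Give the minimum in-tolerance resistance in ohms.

435.6 Ω

Yellow → 4 (first significant figure)
Yellow → 4 (second significant figure)
Black → 0 (third significant figure)
Black → ×1 multiplier
Brown → ±1% tolerance
440 × 1 = 440 Ω
Minimum = 440 × (1 − 1/100) = 435.6 Ω.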